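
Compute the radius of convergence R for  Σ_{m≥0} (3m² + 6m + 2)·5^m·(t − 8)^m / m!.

Apply the ratio test: |a_{m+1}| / |a_m| = (3(m+1)² + 6(m+1) + 2)/(3m² + 6m + 2) · 5 · 1/(m+1), which tends to 0 as m → ∞.
The limit is 0, so the series converges for all t; R = ∞.

R = ∞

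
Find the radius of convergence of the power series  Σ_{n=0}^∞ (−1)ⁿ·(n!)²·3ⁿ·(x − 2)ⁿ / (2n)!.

R = 4/3

Ratio test: |a_{n+1}/a_n| = (n+1)²/[(2n+1)·(2n+2)] · 3 → 3/4 as n → ∞.
The series converges when 3/4 · |x − 2| < 1, giving R = 4/3.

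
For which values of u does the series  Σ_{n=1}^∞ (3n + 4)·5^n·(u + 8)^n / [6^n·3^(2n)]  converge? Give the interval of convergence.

Ratio test: |a_{n+1}/a_n| = [(3(n+1) + 4)/(3n + 4)] · 5/(6·9) → 5/54 as n → ∞.
The series converges when 5/54 · |u + 8| < 1, giving R = 54/5.
At u = 14/5: the terms have absolute value of order n, which does not tend to 0, so the series diverges by the divergence test.
When u = -94/5, the terms have absolute value of order n, which does not tend to 0, so the series diverges by the divergence test.

(-94/5, 14/5)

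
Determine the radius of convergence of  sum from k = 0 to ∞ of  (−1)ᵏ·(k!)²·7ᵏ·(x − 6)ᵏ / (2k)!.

Ratio test: |a_{k+1}/a_k| = (k+1)²/[(2k+1)·(2k+2)] · 7 → 7/4 as k → ∞.
Convergence for |x − 6| · 7/4 < 1, i.e. |x − 6| < 4/7. So R = 4/7.

R = 4/7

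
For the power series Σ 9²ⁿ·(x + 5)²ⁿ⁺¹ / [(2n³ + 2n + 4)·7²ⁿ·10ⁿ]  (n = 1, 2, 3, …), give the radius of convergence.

R = 7√10/9

Ratio test: |a_{n+1}/a_n| = [(2n³ + 2n + 4)/(2(n+1)³ + 2(n+1) + 4)] · 81/(49·10) → 81/490 as n → ∞.
Successive powers of (x + 5) differ by 2, so the series converges when |x + 5|² · 81/490 < 1, i.e. |x + 5| < √(490/81). So R = 7√10/9.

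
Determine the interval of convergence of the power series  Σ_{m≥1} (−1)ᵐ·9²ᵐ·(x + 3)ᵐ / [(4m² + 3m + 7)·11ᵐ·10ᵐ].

[-353/81, -133/81]

Apply the ratio test: |a_{m+1}| / |a_m| = [(4m² + 3m + 7)/(4(m+1)² + 3(m+1) + 7)] · 81/(11·10), which tends to 81/110 as m → ∞.
Thus R = 1/(81/110) = 110/81.
At x = -133/81: the series is dominated by a constant times Σ 1/m², which converges (p = 2 > 1).
When x = -353/81, the series is dominated by a constant times Σ 1/m², which converges (p = 2 > 1).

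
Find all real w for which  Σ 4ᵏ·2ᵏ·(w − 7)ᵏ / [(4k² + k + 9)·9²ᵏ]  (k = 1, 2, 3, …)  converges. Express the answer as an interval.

[-25/8, 137/8]

Ratio test: |a_{k+1}/a_k| = [(4k² + k + 9)/(4(k+1)² + (k+1) + 9)] · 4·2/81 → 8/81 as k → ∞.
Convergence for |w − 7| · 8/81 < 1, i.e. |w − 7| < 81/8. So R = 81/8.
Check w = 137/8: the series is dominated by a constant times Σ 1/k², which converges (p = 2 > 1).
When w = -25/8, the series is dominated by a constant times Σ 1/k², which converges (p = 2 > 1).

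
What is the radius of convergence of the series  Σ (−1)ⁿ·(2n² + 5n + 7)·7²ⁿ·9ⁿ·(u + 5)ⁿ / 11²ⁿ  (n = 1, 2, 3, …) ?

R = 121/441

Apply the ratio test: |a_{n+1}| / |a_n| = [(2(n+1)² + 5(n+1) + 7)/(2n² + 5n + 7)] · 49·9/121, which tends to 441/121 as n → ∞.
Convergence for |u + 5| · 441/121 < 1, i.e. |u + 5| < 121/441. So R = 121/441.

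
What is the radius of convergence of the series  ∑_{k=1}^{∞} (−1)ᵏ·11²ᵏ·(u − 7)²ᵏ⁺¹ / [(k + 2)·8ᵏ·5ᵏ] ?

R = 2√10/11

Ratio test: |a_{k+1}/a_k| = [(k + 2)/((k+1) + 2)] · 121/(8·5) → 121/40 as k → ∞.
Successive powers of (u − 7) differ by 2, so the series converges when |u − 7|² · 121/40 < 1, i.e. |u − 7| < √(40/121). So R = 2√10/11.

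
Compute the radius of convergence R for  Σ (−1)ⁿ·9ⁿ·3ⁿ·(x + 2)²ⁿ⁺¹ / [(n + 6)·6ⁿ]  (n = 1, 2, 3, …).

By the ratio test, |a_{n+1}/a_n| = [(n + 6)/((n+1) + 6)] · 9·3/6 → 9/2.
Writing y = (x + 2)², the series in y has radius 2/9, so |x + 2| < √(2/9) and R = √2/3.

R = √2/3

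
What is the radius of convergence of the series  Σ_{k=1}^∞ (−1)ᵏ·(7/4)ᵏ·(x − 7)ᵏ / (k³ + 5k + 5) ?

R = 4/7

The ratio of consecutive coefficients is [(k³ + 5k + 5)/((k+1)³ + 5(k+1) + 5)] · 7/4 → 7/4.
The series converges when 7/4 · |x − 7| < 1, giving R = 4/7.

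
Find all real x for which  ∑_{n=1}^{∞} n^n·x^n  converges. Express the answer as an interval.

{0}

By the Cauchy root test, |a_n|^(1/n) = n → ∞.
The root grows without bound, so R = 0 (convergence only at x = 0).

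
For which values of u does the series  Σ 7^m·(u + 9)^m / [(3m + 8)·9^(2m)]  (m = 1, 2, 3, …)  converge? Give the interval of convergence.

Apply the ratio test: |a_{m+1}| / |a_m| = [(3m + 8)/(3(m+1) + 8)] · 7/81, which tends to 7/81 as m → ∞.
Thus R = 1/(7/81) = 81/7.
At u = 18/7: the terms behave like c/m; limit comparison with the harmonic series gives divergence.
At u = -144/7: an alternating series whose terms decrease to 0 in absolute value, so it converges by the Leibniz criterion.

[-144/7, 18/7)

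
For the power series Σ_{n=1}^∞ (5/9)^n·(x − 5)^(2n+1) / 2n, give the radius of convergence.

R = 3√5/5

Ratio test: |a_{n+1}/a_n| = [2n/2(n+1)] · 5/9 → 5/9 as n → ∞.
Writing y = (x − 5)², the series in y has radius 9/5, so |x − 5| < √(9/5) and R = 3√5/5.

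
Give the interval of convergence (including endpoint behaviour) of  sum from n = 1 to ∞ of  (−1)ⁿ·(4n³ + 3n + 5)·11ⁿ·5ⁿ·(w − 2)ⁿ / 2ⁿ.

(108/55, 112/55)

By the ratio test, |a_{n+1}/a_n| = [(4(n+1)³ + 3(n+1) + 5)/(4n³ + 3n + 5)] · 11·5/2 → 55/2.
Convergence for |w − 2| · 55/2 < 1, i.e. |w − 2| < 2/55. So R = 2/55.
Endpoint w = 112/55: the terms have absolute value of order n³, which does not tend to 0, so the series diverges by the divergence test.
When w = 108/55, the terms do not tend to 0, so the series diverges.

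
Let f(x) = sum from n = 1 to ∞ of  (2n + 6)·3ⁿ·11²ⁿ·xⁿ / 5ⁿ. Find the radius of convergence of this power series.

R = 5/363

Ratio test: |a_{n+1}/a_n| = [(2(n+1) + 6)/(2n + 6)] · 3·121/5 → 363/5 as n → ∞.
Thus R = 1/(363/5) = 5/363.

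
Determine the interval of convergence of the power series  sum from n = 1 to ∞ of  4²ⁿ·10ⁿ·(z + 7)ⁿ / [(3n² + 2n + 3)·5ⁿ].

[-225/32, -223/32]

Ratio test: |a_{n+1}/a_n| = [(3n² + 2n + 3)/(3(n+1)² + 2(n+1) + 3)] · 16·10/5 → 32 as n → ∞.
Hence the series converges for |z + 7| < 1/(32) = 1/32, so the radius of convergence is 1/32.
At z = -223/32: the terms are on the order of 1/n², so the series converges absolutely by comparison with the p-series (p = 2 > 1).
Endpoint z = -225/32: absolute convergence follows by limit comparison with Σ 1/n².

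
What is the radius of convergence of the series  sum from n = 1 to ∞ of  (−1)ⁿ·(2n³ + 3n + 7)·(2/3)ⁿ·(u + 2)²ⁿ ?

R = √6/2

Ratio test: |a_{n+1}/a_n| = [(2(n+1)³ + 3(n+1) + 7)/(2n³ + 3n + 7)] · 2/3 → 2/3 as n → ∞.
Successive powers of (u + 2) differ by 2, so the series converges when |u + 2|² · 2/3 < 1, i.e. |u + 2| < √(3/2). So R = √6/2.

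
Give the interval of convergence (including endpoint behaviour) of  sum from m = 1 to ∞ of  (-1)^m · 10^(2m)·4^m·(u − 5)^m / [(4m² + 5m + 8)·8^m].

Ratio test: |a_{m+1}/a_m| = [(4m² + 5m + 8)/(4(m+1)² + 5(m+1) + 8)] · 100·4/8 → 50 as m → ∞.
Hence the series converges for |u − 5| < 1/(50) = 1/50, so the radius of convergence is 1/50.
At u = 251/50: absolute convergence follows by limit comparison with Σ 1/m².
Endpoint u = 249/50: the terms are on the order of 1/m², so the series converges absolutely by comparison with the p-series (p = 2 > 1).

[249/50, 251/50]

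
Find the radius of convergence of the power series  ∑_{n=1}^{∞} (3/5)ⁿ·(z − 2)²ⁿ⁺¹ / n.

R = √15/3

Apply the ratio test: |a_{n+1}| / |a_n| = [n/(n+1)] · 3/5, which tends to 3/5 as n → ∞.
Writing y = (z − 2)², the series in y has radius 5/3, so |z − 2| < √(5/3) and R = √15/3.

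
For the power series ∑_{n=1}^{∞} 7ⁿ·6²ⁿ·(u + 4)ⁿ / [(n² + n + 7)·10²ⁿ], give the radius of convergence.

The ratio of consecutive coefficients is [(n² + n + 7)/((n+1)² + (n+1) + 7)] · 7·36/100 → 63/25.
Convergence for |u + 4| · 63/25 < 1, i.e. |u + 4| < 25/63. So R = 25/63.

R = 25/63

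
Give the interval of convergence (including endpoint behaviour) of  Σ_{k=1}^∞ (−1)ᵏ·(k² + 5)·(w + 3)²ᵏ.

By the ratio test, |a_{k+1}/a_k| = ((k+1)² + 5)/(k² + 5) → 1.
Writing y = (w + 3)², the series in y has radius 1, so |w + 3| < √(1) = 1 and R = 1.
Endpoint w = -2: the terms do not tend to 0, so the series diverges.
Check w = -4: the terms do not tend to 0, so the series diverges.

(-4, -2)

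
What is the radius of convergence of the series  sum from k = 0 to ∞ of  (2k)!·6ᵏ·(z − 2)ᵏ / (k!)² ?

Ratio test: |a_{k+1}/a_k| = (2k+1)·(2k+2)/(k+1)² · 6 → 24 as k → ∞.
Hence the series converges for |z − 2| < 1/(24) = 1/24, so the radius of convergence is 1/24.

R = 1/24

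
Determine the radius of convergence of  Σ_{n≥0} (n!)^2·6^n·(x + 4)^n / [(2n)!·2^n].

Ratio test: |a_{n+1}/a_n| = (n+1)²/[(2n+1)·(2n+2)] · 6/2 → 3/4 as n → ∞.
The series converges when 3/4 · |x + 4| < 1, giving R = 4/3.

R = 4/3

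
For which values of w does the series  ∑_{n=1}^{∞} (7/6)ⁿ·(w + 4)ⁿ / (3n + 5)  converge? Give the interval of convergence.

[-34/7, -22/7)

The ratio of consecutive coefficients is [(3n + 5)/(3(n+1) + 5)] · 7/6 → 7/6.
Thus R = 1/(7/6) = 6/7.
At w = -22/7: the terms are asymptotic to a nonzero constant times 1/n, so the series diverges by limit comparison with Σ 1/n.
Check w = -34/7: the terms alternate in sign and decrease monotonically to 0 in absolute value (size ~ c/n), so the alternating series test gives convergence.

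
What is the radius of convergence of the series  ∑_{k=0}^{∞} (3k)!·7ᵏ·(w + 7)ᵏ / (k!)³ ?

By the ratio test, |a_{k+1}/a_k| = (3k+1)·(3k+2)·(3k+3)/(k+1)³ · 7 → 189.
Hence the series converges for |w + 7| < 1/(189) = 1/189, so the radius of convergence is 1/189.

R = 1/189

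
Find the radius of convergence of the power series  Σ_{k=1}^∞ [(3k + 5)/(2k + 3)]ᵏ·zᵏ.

R = 2/3

Root test: |a_k|^(1/k) = (3k + 5)/(2k + 3) → 3/2.
Convergence for |z| · 3/2 < 1, i.e. |z| < 2/3. So R = 2/3.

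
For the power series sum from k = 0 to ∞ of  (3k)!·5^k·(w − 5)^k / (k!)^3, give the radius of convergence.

By the ratio test, |a_{k+1}/a_k| = (3k+1)·(3k+2)·(3k+3)/(k+1)³ · 5 → 135.
The series converges when 135 · |w − 5| < 1, giving R = 1/135.

R = 1/135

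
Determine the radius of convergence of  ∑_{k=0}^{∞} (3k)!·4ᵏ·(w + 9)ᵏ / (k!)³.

R = 1/108

The ratio of consecutive coefficients is (3k+1)·(3k+2)·(3k+3)/(k+1)³ · 4 → 108.
The series converges when 108 · |w + 9| < 1, giving R = 1/108.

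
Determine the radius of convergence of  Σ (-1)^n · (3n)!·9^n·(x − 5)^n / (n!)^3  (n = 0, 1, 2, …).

Apply the ratio test: |a_{n+1}| / |a_n| = (3n+1)·(3n+2)·(3n+3)/(n+1)³ · 9, which tends to 243 as n → ∞.
Convergence for |x − 5| · 243 < 1, i.e. |x − 5| < 1/243. So R = 1/243.

R = 1/243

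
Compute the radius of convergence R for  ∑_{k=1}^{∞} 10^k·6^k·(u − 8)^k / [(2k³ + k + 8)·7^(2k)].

R = 49/60

Apply the ratio test: |a_{k+1}| / |a_k| = [(2k³ + k + 8)/(2(k+1)³ + (k+1) + 8)] · 10·6/49, which tends to 60/49 as k → ∞.
Hence the series converges for |u − 8| < 1/(60/49) = 49/60, so the radius of convergence is 49/60.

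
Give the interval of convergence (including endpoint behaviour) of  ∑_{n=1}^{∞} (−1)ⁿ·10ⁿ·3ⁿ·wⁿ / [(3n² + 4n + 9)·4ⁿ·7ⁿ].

[-14/15, 14/15]

By the ratio test, |a_{n+1}/a_n| = [(3n² + 4n + 9)/(3(n+1)² + 4(n+1) + 9)] · 10·3/(4·7) → 15/14.
The series converges when 15/14 · |w| < 1, giving R = 14/15.
When w = 14/15, absolute convergence follows by limit comparison with Σ 1/n².
At w = -14/15: the terms are on the order of 1/n², so the series converges absolutely by comparison with the p-series (p = 2 > 1).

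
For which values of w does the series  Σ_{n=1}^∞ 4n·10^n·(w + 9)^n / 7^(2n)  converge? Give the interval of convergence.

Ratio test: |a_{n+1}/a_n| = [4(n+1)/4n] · 10/49 → 10/49 as n → ∞.
Hence the series converges for |w + 9| < 1/(10/49) = 49/10, so the radius of convergence is 49/10.
Check w = -41/10: the n-th term does not approach 0; divergence by the term test.
At w = -139/10: the n-th term does not approach 0; divergence by the term test.

(-139/10, -41/10)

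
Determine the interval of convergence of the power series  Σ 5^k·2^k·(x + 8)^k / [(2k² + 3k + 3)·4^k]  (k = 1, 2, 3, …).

[-42/5, -38/5]

Apply the ratio test: |a_{k+1}| / |a_k| = [(2k² + 3k + 3)/(2(k+1)² + 3(k+1) + 3)] · 5·2/4, which tends to 5/2 as k → ∞.
Hence the series converges for |x + 8| < 1/(5/2) = 2/5, so the radius of convergence is 2/5.
Check x = -38/5: the series is dominated by a constant times Σ 1/k², which converges (p = 2 > 1).
Endpoint x = -42/5: absolute convergence follows by limit comparison with Σ 1/k².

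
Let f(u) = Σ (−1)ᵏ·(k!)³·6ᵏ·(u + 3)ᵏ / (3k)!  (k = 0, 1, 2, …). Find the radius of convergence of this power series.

R = 9/2

The ratio of consecutive coefficients is (k+1)³/[(3k+1)·(3k+2)·(3k+3)] · 6 → 2/9.
Thus R = 1/(2/9) = 9/2.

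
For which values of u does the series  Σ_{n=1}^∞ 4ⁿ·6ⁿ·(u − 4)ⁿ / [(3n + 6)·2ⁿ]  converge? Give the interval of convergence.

[47/12, 49/12)

Ratio test: |a_{n+1}/a_n| = [(3n + 6)/(3(n+1) + 6)] · 4·6/2 → 12 as n → ∞.
Convergence for |u − 4| · 12 < 1, i.e. |u − 4| < 1/12. So R = 1/12.
Check u = 49/12: comparison with the harmonic series Σ 1/n shows the series diverges.
When u = 47/12, an alternating series whose terms decrease to 0 in absolute value, so it converges by the Leibniz criterion.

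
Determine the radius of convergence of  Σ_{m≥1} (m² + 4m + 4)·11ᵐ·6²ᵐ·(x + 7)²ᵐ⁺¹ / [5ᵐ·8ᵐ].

R = √110/33

Apply the ratio test: |a_{m+1}| / |a_m| = [((m+1)² + 4(m+1) + 4)/(m² + 4m + 4)] · 11·36/(5·8), which tends to 99/10 as m → ∞.
Successive powers of (x + 7) differ by 2, so the series converges when |x + 7|² · 99/10 < 1, i.e. |x + 7| < √(10/99). So R = √110/33.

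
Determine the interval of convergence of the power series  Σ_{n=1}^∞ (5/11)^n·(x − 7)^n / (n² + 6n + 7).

Apply the ratio test: |a_{n+1}| / |a_n| = [(n² + 6n + 7)/((n+1)² + 6(n+1) + 7)] · 5/11, which tends to 5/11 as n → ∞.
Convergence for |x − 7| · 5/11 < 1, i.e. |x − 7| < 11/5. So R = 11/5.
Check x = 46/5: the series is dominated by a constant times Σ 1/n², which converges (p = 2 > 1).
Check x = 24/5: the series is dominated by a constant times Σ 1/n², which converges (p = 2 > 1).

[24/5, 46/5]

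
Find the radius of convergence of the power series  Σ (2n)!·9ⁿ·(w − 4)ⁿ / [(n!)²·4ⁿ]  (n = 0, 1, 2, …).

Apply the ratio test: |a_{n+1}| / |a_n| = (2n+1)·(2n+2)/(n+1)² · 9/4, which tends to 9 as n → ∞.
Convergence for |w − 4| · 9 < 1, i.e. |w − 4| < 1/9. So R = 1/9.

R = 1/9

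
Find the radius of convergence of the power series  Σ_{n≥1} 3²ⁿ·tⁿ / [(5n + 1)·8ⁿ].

R = 8/9

The ratio of consecutive coefficients is [(5n + 1)/(5(n+1) + 1)] · 9/8 → 9/8.
Thus R = 1/(9/8) = 8/9.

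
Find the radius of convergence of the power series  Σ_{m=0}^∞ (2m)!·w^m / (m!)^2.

The ratio of consecutive coefficients is (2m+1)·(2m+2)/(m+1)² → 4.
The series converges when 4 · |w| < 1, giving R = 1/4.

R = 1/4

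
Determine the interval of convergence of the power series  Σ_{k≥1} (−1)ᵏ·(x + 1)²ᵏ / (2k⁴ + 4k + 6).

The ratio of consecutive coefficients is (2k⁴ + 4k + 6)/(2(k+1)⁴ + 4(k+1) + 6) → 1.
Writing y = (x + 1)², the series in y has radius 1, so |x + 1| < √(1) = 1 and R = 1.
Endpoint x = 0: absolute convergence follows by limit comparison with Σ 1/k⁴.
Endpoint x = -2: absolute convergence follows by limit comparison with Σ 1/k⁴.

[-2, 0]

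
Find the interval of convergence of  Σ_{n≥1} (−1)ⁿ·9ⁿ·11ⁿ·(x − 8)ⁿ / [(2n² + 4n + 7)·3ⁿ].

[263/33, 265/33]

Ratio test: |a_{n+1}/a_n| = [(2n² + 4n + 7)/(2(n+1)² + 4(n+1) + 7)] · 9·11/3 → 33 as n → ∞.
Thus R = 1/(33) = 1/33.
At x = 265/33: absolute convergence follows by limit comparison with Σ 1/n².
Endpoint x = 263/33: the series is dominated by a constant times Σ 1/n², which converges (p = 2 > 1).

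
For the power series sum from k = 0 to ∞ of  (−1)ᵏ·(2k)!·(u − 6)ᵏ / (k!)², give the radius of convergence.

R = 1/4

Ratio test: |a_{k+1}/a_k| = (2k+1)·(2k+2)/(k+1)² → 4 as k → ∞.
Thus R = 1/(4) = 1/4.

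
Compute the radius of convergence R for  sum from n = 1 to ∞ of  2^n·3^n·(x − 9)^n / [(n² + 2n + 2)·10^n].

R = 5/3

Apply the ratio test: |a_{n+1}| / |a_n| = [(n² + 2n + 2)/((n+1)² + 2(n+1) + 2)] · 2·3/10, which tends to 3/5 as n → ∞.
The series converges when 3/5 · |x − 9| < 1, giving R = 5/3.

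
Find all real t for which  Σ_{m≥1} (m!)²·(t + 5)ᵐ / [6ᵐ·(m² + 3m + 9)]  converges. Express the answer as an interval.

{-5}

Apply the ratio test: |a_{m+1}| / |a_m| = (m+1)² · 1/6 · (m² + 3m + 9)/((m+1)² + 3(m+1) + 9), which tends to ∞ as m → ∞.
The terms grow without bound for any (t + 5) ≠ 0, so R = 0 (convergence only at t = -5).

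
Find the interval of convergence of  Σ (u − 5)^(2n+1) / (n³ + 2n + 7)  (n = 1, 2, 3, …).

[4, 6]

The ratio of consecutive coefficients is (n³ + 2n + 7)/((n+1)³ + 2(n+1) + 7) → 1.
Writing y = (u − 5)², the series in y has radius 1, so |u − 5| < √(1) = 1 and R = 1.
Check u = 6: the terms are on the order of 1/n³, so the series converges absolutely by comparison with the p-series (p = 3 > 1).
At u = 4: the terms are on the order of 1/n³, so the series converges absolutely by comparison with the p-series (p = 3 > 1).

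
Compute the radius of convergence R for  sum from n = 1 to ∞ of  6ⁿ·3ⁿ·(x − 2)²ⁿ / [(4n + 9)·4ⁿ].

By the ratio test, |a_{n+1}/a_n| = [(4n + 9)/(4(n+1) + 9)] · 6·3/4 → 9/2.
Writing y = (x − 2)², the series in y has radius 2/9, so |x − 2| < √(2/9) and R = √2/3.

R = √2/3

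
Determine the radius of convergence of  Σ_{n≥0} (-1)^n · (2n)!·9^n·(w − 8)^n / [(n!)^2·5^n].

R = 5/36

By the ratio test, |a_{n+1}/a_n| = (2n+1)·(2n+2)/(n+1)² · 9/5 → 36/5.
Convergence for |w − 8| · 36/5 < 1, i.e. |w − 8| < 5/36. So R = 5/36.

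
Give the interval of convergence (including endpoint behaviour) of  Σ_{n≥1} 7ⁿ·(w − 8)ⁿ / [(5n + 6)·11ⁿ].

Apply the ratio test: |a_{n+1}| / |a_n| = [(5n + 6)/(5(n+1) + 6)] · 7/11, which tends to 7/11 as n → ∞.
Convergence for |w − 8| · 7/11 < 1, i.e. |w − 8| < 11/7. So R = 11/7.
At w = 67/7: comparison with the harmonic series Σ 1/n shows the series diverges.
When w = 45/7, an alternating series whose terms decrease to 0 in absolute value, so it converges by the Leibniz criterion.

[45/7, 67/7)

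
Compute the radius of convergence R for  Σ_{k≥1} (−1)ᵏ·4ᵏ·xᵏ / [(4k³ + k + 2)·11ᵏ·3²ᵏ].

By the ratio test, |a_{k+1}/a_k| = [(4k³ + k + 2)/(4(k+1)³ + (k+1) + 2)] · 4/(11·9) → 4/99.
Convergence for |x| · 4/99 < 1, i.e. |x| < 99/4. So R = 99/4.

R = 99/4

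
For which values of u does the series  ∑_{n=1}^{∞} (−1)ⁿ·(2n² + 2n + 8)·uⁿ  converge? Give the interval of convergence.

(-1, 1)

Apply the ratio test: |a_{n+1}| / |a_n| = (2(n+1)² + 2(n+1) + 8)/(2n² + 2n + 8), which tends to 1 as n → ∞.
Convergence for |u| < 1, so R = 1.
Check u = 1: the n-th term does not approach 0; divergence by the term test.
At u = -1: the terms do not tend to 0, so the series diverges.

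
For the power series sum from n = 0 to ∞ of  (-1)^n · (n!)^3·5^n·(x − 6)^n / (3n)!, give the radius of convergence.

R = 27/5

By the ratio test, |a_{n+1}/a_n| = (n+1)³/[(3n+1)·(3n+2)·(3n+3)] · 5 → 5/27.
Thus R = 1/(5/27) = 27/5.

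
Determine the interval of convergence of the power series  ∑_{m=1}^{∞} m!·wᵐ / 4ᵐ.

By the ratio test, |a_{m+1}/a_m| = (m+1) · 1/4 → ∞.
The ratio grows without bound, so the series diverges whenever w ≠ 0; it converges only at w = 0. R = 0.

{0}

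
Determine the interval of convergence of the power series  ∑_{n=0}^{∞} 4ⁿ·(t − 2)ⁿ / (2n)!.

Ratio test: |a_{n+1}/a_n| = 4 · 1/[(2n+1)·(2n+2)] → 0 as n → ∞.
The ratio tends to 0 regardless of t, hence R = ∞.

(−∞, ∞)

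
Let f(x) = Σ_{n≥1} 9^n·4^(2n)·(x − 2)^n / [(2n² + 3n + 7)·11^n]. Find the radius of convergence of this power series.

By the ratio test, |a_{n+1}/a_n| = [(2n² + 3n + 7)/(2(n+1)² + 3(n+1) + 7)] · 9·16/11 → 144/11.
Thus R = 1/(144/11) = 11/144.

R = 11/144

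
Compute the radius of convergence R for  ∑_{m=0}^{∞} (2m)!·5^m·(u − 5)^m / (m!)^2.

R = 1/20

By the ratio test, |a_{m+1}/a_m| = (2m+1)·(2m+2)/(m+1)² · 5 → 20.
Hence the series converges for |u − 5| < 1/(20) = 1/20, so the radius of convergence is 1/20.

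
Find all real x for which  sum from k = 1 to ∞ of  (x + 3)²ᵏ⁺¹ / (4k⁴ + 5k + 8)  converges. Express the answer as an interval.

Ratio test: |a_{k+1}/a_k| = (4k⁴ + 5k + 8)/(4(k+1)⁴ + 5(k+1) + 8) → 1 as k → ∞.
Since the exponent of (x + 3) increases by 2 each term, convergence requires |x + 3|² < 1, hence R = 1.
Check x = -2: the series is dominated by a constant times Σ 1/k⁴, which converges (p = 4 > 1).
At x = -4: the terms are on the order of 1/k⁴, so the series converges absolutely by comparison with the p-series (p = 4 > 1).

[-4, -2]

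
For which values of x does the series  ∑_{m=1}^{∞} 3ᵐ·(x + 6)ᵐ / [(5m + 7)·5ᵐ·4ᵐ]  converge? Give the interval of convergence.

[-38/3, 2/3)

Ratio test: |a_{m+1}/a_m| = [(5m + 7)/(5(m+1) + 7)] · 3/(5·4) → 3/20 as m → ∞.
Hence the series converges for |x + 6| < 1/(3/20) = 20/3, so the radius of convergence is 20/3.
At x = 2/3: the terms behave like c/m; limit comparison with the harmonic series gives divergence.
When x = -38/3, the terms alternate in sign and decrease monotonically to 0 in absolute value (size ~ c/m), so the alternating series test gives convergence.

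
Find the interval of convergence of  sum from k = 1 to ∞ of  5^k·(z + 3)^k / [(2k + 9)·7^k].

[-22/5, -8/5)

Ratio test: |a_{k+1}/a_k| = [(2k + 9)/(2(k+1) + 9)] · 5/7 → 5/7 as k → ∞.
The series converges when 5/7 · |z + 3| < 1, giving R = 7/5.
At z = -8/5: comparison with the harmonic series Σ 1/k shows the series diverges.
At z = -22/5: the terms alternate in sign and decrease monotonically to 0 in absolute value (size ~ c/k), so the alternating series test gives convergence.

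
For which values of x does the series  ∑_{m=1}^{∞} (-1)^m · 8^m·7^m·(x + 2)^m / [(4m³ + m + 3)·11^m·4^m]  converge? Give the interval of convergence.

The ratio of consecutive coefficients is [(4m³ + m + 3)/(4(m+1)³ + (m+1) + 3)] · 8·7/(11·4) → 14/11.
Hence the series converges for |x + 2| < 1/(14/11) = 11/14, so the radius of convergence is 11/14.
When x = -17/14, absolute convergence follows by limit comparison with Σ 1/m³.
When x = -39/14, the terms are on the order of 1/m³, so the series converges absolutely by comparison with the p-series (p = 3 > 1).

[-39/14, -17/14]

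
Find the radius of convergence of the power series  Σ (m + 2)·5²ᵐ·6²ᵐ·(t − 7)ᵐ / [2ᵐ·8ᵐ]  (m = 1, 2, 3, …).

The ratio of consecutive coefficients is [((m+1) + 2)/(m + 2)] · 25·36/(2·8) → 225/4.
Thus R = 1/(225/4) = 4/225.

R = 4/225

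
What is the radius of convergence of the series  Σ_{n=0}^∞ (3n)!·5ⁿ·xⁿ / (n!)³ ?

R = 1/135

Apply the ratio test: |a_{n+1}| / |a_n| = (3n+1)·(3n+2)·(3n+3)/(n+1)³ · 5, which tends to 135 as n → ∞.
The series converges when 135 · |x| < 1, giving R = 1/135.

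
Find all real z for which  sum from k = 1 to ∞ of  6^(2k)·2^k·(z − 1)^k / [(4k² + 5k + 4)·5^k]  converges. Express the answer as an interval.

[67/72, 77/72]

The ratio of consecutive coefficients is [(4k² + 5k + 4)/(4(k+1)² + 5(k+1) + 4)] · 36·2/5 → 72/5.
Hence the series converges for |z − 1| < 1/(72/5) = 5/72, so the radius of convergence is 5/72.
When z = 77/72, the terms are on the order of 1/k², so the series converges absolutely by comparison with the p-series (p = 2 > 1).
At z = 67/72: absolute convergence follows by limit comparison with Σ 1/k².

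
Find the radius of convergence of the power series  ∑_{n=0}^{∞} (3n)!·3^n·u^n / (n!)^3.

By the ratio test, |a_{n+1}/a_n| = (3n+1)·(3n+2)·(3n+3)/(n+1)³ · 3 → 81.
The series converges when 81 · |u| < 1, giving R = 1/81.

R = 1/81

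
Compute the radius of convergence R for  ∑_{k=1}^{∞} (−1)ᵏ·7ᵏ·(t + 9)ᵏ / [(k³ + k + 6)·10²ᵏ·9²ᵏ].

By the ratio test, |a_{k+1}/a_k| = [(k³ + k + 6)/((k+1)³ + (k+1) + 6)] · 7/(100·81) → 7/8100.
Hence the series converges for |t + 9| < 1/(7/8100) = 8100/7, so the radius of convergence is 8100/7.

R = 8100/7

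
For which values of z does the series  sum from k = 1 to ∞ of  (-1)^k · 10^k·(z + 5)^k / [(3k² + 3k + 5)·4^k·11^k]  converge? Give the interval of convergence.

Apply the ratio test: |a_{k+1}| / |a_k| = [(3k² + 3k + 5)/(3(k+1)² + 3(k+1) + 5)] · 10/(4·11), which tends to 5/22 as k → ∞.
Thus R = 1/(5/22) = 22/5.
Check z = -3/5: the series is dominated by a constant times Σ 1/k², which converges (p = 2 > 1).
Check z = -47/5: absolute convergence follows by limit comparison with Σ 1/k².

[-47/5, -3/5]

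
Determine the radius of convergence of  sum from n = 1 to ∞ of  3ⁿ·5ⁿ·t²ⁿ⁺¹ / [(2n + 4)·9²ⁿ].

Apply the ratio test: |a_{n+1}| / |a_n| = [(2n + 4)/(2(n+1) + 4)] · 3·5/81, which tends to 5/27 as n → ∞.
Successive powers of t differ by 2, so the series converges when |t|² · 5/27 < 1, i.e. |t| < √(27/5). So R = 3√15/5.

R = 3√15/5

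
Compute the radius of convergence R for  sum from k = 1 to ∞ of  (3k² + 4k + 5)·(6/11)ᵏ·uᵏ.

R = 11/6

By the ratio test, |a_{k+1}/a_k| = [(3(k+1)² + 4(k+1) + 5)/(3k² + 4k + 5)] · 6/11 → 6/11.
Thus R = 1/(6/11) = 11/6.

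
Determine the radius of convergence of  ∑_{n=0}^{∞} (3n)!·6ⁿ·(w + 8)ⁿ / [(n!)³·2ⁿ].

Apply the ratio test: |a_{n+1}| / |a_n| = (3n+1)·(3n+2)·(3n+3)/(n+1)³ · 6/2, which tends to 81 as n → ∞.
Thus R = 1/(81) = 1/81.

R = 1/81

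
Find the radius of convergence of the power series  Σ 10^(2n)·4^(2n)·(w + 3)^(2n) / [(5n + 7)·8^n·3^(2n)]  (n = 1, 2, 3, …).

By the ratio test, |a_{n+1}/a_n| = [(5n + 7)/(5(n+1) + 7)] · 100·16/(8·9) → 200/9.
Since the exponent of (w + 3) increases by 2 each term, convergence requires |w + 3|² < 9/200, hence R = 3√2/20.

R = 3√2/20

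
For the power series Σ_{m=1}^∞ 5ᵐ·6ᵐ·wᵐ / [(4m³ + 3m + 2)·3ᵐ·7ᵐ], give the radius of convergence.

R = 7/10

Ratio test: |a_{m+1}/a_m| = [(4m³ + 3m + 2)/(4(m+1)³ + 3(m+1) + 2)] · 5·6/(3·7) → 10/7 as m → ∞.
Convergence for |w| · 10/7 < 1, i.e. |w| < 7/10. So R = 7/10.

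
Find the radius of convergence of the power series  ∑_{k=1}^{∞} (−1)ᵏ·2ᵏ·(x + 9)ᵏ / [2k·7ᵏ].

The ratio of consecutive coefficients is [2k/2(k+1)] · 2/7 → 2/7.
Hence the series converges for |x + 9| < 1/(2/7) = 7/2, so the radius of convergence is 7/2.

R = 7/2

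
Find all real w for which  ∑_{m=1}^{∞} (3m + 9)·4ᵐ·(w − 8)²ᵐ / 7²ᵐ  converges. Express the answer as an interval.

(9/2, 23/2)

By the ratio test, |a_{m+1}/a_m| = [(3(m+1) + 9)/(3m + 9)] · 4/49 → 4/49.
Writing y = (w − 8)², the series in y has radius 49/4, so |w − 8| < √(49/4) = 7/2 and R = 7/2.
Endpoint w = 23/2: the terms have absolute value of order m, which does not tend to 0, so the series diverges by the divergence test.
Endpoint w = 9/2: the m-th term does not approach 0; divergence by the term test.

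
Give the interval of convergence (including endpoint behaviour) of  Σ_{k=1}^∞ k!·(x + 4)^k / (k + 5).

{-4}

Apply the ratio test: |a_{k+1}| / |a_k| = (k+1) · (k + 5)/((k+1) + 5), which tends to ∞ as k → ∞.
The ratio grows without bound, so the series diverges whenever (x + 4) ≠ 0; it converges only at x = -4. R = 0.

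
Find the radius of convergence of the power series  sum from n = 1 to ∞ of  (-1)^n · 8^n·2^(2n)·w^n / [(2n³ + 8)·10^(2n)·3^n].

R = 75/8

By the ratio test, |a_{n+1}/a_n| = [(2n³ + 8)/(2(n+1)³ + 8)] · 8·4/(100·3) → 8/75.
The series converges when 8/75 · |w| < 1, giving R = 75/8.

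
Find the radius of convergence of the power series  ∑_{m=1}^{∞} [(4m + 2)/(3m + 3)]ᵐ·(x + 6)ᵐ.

R = 3/4

Root test: |a_m|^(1/m) = (4m + 2)/(3m + 3) → 4/3.
Hence the series converges for |x + 6| < 1/(4/3) = 3/4, so the radius of convergence is 3/4.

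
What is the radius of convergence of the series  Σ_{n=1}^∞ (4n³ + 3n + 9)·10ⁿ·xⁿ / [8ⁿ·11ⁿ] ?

R = 44/5

Ratio test: |a_{n+1}/a_n| = [(4(n+1)³ + 3(n+1) + 9)/(4n³ + 3n + 9)] · 10/(8·11) → 5/44 as n → ∞.
The series converges when 5/44 · |x| < 1, giving R = 44/5.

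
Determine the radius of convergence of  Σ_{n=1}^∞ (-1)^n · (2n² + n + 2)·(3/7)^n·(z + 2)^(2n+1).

R = √21/3

The ratio of consecutive coefficients is [(2(n+1)² + (n+1) + 2)/(2n² + n + 2)] · 3/7 → 3/7.
Successive powers of (z + 2) differ by 2, so the series converges when |z + 2|² · 3/7 < 1, i.e. |z + 2| < √(7/3). So R = √21/3.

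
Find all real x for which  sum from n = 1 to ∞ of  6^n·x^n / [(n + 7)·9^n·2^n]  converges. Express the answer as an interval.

Ratio test: |a_{n+1}/a_n| = [(n + 7)/((n+1) + 7)] · 6/(9·2) → 1/3 as n → ∞.
Thus R = 1/(1/3) = 3.
Endpoint x = 3: comparison with the harmonic series Σ 1/n shows the series diverges.
When x = -3, the terms alternate in sign and decrease monotonically to 0 in absolute value (size ~ c/n), so the alternating series test gives convergence.

[-3, 3)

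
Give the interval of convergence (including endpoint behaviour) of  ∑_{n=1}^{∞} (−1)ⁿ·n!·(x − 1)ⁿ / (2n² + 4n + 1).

{1}

Ratio test: |a_{n+1}/a_n| = (n+1) · (2n² + 4n + 1)/(2(n+1)² + 4(n+1) + 1) → ∞ as n → ∞.
Since the ratio → ∞, the series diverges for every x ≠ 1, and R = 0.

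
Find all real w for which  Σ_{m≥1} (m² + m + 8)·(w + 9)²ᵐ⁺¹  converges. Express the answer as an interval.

(-10, -8)

Ratio test: |a_{m+1}/a_m| = ((m+1)² + (m+1) + 8)/(m² + m + 8) → 1 as m → ∞.
Writing y = (w + 9)², the series in y has radius 1, so |w + 9| < √(1) = 1 and R = 1.
Endpoint w = -8: the m-th term does not approach 0; divergence by the term test.
When w = -10, the m-th term does not approach 0; divergence by the term test.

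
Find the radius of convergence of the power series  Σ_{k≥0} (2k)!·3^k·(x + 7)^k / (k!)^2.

Ratio test: |a_{k+1}/a_k| = (2k+1)·(2k+2)/(k+1)² · 3 → 12 as k → ∞.
Hence the series converges for |x + 7| < 1/(12) = 1/12, so the radius of convergence is 1/12.

R = 1/12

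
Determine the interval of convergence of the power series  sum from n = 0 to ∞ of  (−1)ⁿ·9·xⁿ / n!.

By the ratio test, |a_{n+1}/a_n| = 9/9 · 1/(n+1) → 0.
The limit is 0, so the series converges for all x; R = ∞.

(−∞, ∞)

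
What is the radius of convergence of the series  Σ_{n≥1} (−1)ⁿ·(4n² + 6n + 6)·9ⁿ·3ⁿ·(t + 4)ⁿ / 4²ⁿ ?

R = 16/27

Apply the ratio test: |a_{n+1}| / |a_n| = [(4(n+1)² + 6(n+1) + 6)/(4n² + 6n + 6)] · 9·3/16, which tends to 27/16 as n → ∞.
Thus R = 1/(27/16) = 16/27.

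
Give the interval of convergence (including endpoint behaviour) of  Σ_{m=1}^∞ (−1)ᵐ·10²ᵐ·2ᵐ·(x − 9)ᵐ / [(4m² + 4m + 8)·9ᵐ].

[1791/200, 1809/200]

Apply the ratio test: |a_{m+1}| / |a_m| = [(4m² + 4m + 8)/(4(m+1)² + 4(m+1) + 8)] · 100·2/9, which tends to 200/9 as m → ∞.
Thus R = 1/(200/9) = 9/200.
Endpoint x = 1809/200: absolute convergence follows by limit comparison with Σ 1/m².
At x = 1791/200: the terms are on the order of 1/m², so the series converges absolutely by comparison with the p-series (p = 2 > 1).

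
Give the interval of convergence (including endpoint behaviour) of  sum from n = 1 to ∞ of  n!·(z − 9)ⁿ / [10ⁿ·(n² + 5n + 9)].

{9}

Apply the ratio test: |a_{n+1}| / |a_n| = (n+1) · 1/10 · (n² + 5n + 9)/((n+1)² + 5(n+1) + 9), which tends to ∞ as n → ∞.
The ratio grows without bound, so the series diverges whenever (z − 9) ≠ 0; it converges only at z = 9. R = 0.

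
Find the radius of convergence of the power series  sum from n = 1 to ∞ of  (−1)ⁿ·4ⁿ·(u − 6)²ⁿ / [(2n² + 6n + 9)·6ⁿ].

R = √6/2

Ratio test: |a_{n+1}/a_n| = [(2n² + 6n + 9)/(2(n+1)² + 6(n+1) + 9)] · 4/6 → 2/3 as n → ∞.
Since the exponent of (u − 6) increases by 2 each term, convergence requires |u − 6|² < 3/2, hence R = √6/2.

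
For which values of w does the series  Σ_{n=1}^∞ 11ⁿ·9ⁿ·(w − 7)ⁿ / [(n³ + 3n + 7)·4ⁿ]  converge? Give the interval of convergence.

[689/99, 697/99]

The ratio of consecutive coefficients is [(n³ + 3n + 7)/((n+1)³ + 3(n+1) + 7)] · 11·9/4 → 99/4.
Convergence for |w − 7| · 99/4 < 1, i.e. |w − 7| < 4/99. So R = 4/99.
Check w = 697/99: the terms are on the order of 1/n³, so the series converges absolutely by comparison with the p-series (p = 3 > 1).
When w = 689/99, the series is dominated by a constant times Σ 1/n³, which converges (p = 3 > 1).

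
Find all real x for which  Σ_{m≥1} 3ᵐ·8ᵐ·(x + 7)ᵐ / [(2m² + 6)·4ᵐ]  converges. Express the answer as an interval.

By the ratio test, |a_{m+1}/a_m| = [(2m² + 6)/(2(m+1)² + 6)] · 3·8/4 → 6.
Thus R = 1/(6) = 1/6.
At x = -41/6: the terms are on the order of 1/m², so the series converges absolutely by comparison with the p-series (p = 2 > 1).
Endpoint x = -43/6: the series is dominated by a constant times Σ 1/m², which converges (p = 2 > 1).

[-43/6, -41/6]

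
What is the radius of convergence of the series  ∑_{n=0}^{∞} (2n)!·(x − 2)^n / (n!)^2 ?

R = 1/4

By the ratio test, |a_{n+1}/a_n| = (2n+1)·(2n+2)/(n+1)² → 4.
The series converges when 4 · |x − 2| < 1, giving R = 1/4.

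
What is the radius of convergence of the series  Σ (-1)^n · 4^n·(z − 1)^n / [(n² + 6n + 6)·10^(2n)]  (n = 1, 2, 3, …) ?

Ratio test: |a_{n+1}/a_n| = [(n² + 6n + 6)/((n+1)² + 6(n+1) + 6)] · 4/100 → 1/25 as n → ∞.
Thus R = 1/(1/25) = 25.

R = 25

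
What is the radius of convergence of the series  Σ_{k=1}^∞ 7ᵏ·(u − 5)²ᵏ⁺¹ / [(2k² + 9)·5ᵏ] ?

By the ratio test, |a_{k+1}/a_k| = [(2k² + 9)/(2(k+1)² + 9)] · 7/5 → 7/5.
Successive powers of (u − 5) differ by 2, so the series converges when |u − 5|² · 7/5 < 1, i.e. |u − 5| < √(5/7). So R = √35/7.

R = √35/7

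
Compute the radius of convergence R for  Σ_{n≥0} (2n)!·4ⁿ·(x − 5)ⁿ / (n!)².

Ratio test: |a_{n+1}/a_n| = (2n+1)·(2n+2)/(n+1)² · 4 → 16 as n → ∞.
Thus R = 1/(16) = 1/16.

R = 1/16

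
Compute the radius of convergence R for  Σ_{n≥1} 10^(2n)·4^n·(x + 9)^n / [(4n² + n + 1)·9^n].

R = 9/400

Apply the ratio test: |a_{n+1}| / |a_n| = [(4n² + n + 1)/(4(n+1)² + (n+1) + 1)] · 100·4/9, which tends to 400/9 as n → ∞.
Convergence for |x + 9| · 400/9 < 1, i.e. |x + 9| < 9/400. So R = 9/400.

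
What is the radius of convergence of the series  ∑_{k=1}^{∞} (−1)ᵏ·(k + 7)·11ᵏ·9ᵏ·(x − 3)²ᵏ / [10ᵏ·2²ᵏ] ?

R = 2√110/33

The ratio of consecutive coefficients is [((k+1) + 7)/(k + 7)] · 11·9/(10·4) → 99/40.
Since the exponent of (x − 3) increases by 2 each term, convergence requires |x − 3|² < 40/99, hence R = 2√110/33.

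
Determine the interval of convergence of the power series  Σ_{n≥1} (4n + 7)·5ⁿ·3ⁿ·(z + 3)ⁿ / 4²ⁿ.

(-61/15, -29/15)

Ratio test: |a_{n+1}/a_n| = [(4(n+1) + 7)/(4n + 7)] · 5·3/16 → 15/16 as n → ∞.
The series converges when 15/16 · |z + 3| < 1, giving R = 16/15.
Endpoint z = -29/15: the terms do not tend to 0, so the series diverges.
Check z = -61/15: the terms do not tend to 0, so the series diverges.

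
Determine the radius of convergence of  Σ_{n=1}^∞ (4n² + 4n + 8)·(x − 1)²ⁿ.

By the ratio test, |a_{n+1}/a_n| = (4(n+1)² + 4(n+1) + 8)/(4n² + 4n + 8) → 1.
Writing y = (x − 1)², the series in y has radius 1, so |x − 1| < √(1) = 1 and R = 1.

R = 1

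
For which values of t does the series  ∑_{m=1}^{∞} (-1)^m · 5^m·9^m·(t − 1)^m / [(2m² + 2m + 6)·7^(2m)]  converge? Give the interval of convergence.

Apply the ratio test: |a_{m+1}| / |a_m| = [(2m² + 2m + 6)/(2(m+1)² + 2(m+1) + 6)] · 5·9/49, which tends to 45/49 as m → ∞.
Convergence for |t − 1| · 45/49 < 1, i.e. |t − 1| < 49/45. So R = 49/45.
Check t = 94/45: absolute convergence follows by limit comparison with Σ 1/m².
Endpoint t = -4/45: the terms are on the order of 1/m², so the series converges absolutely by comparison with the p-series (p = 2 > 1).

[-4/45, 94/45]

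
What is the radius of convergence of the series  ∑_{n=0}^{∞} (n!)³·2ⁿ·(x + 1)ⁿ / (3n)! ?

R = 27/2

The ratio of consecutive coefficients is (n+1)³/[(3n+1)·(3n+2)·(3n+3)] · 2 → 2/27.
Hence the series converges for |x + 1| < 1/(2/27) = 27/2, so the radius of convergence is 27/2.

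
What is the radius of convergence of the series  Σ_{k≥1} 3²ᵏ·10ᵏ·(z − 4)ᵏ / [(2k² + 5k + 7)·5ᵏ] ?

R = 1/18

The ratio of consecutive coefficients is [(2k² + 5k + 7)/(2(k+1)² + 5(k+1) + 7)] · 9·10/5 → 18.
The series converges when 18 · |z − 4| < 1, giving R = 1/18.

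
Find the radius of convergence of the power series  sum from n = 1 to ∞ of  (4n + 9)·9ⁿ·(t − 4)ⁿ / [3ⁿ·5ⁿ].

The ratio of consecutive coefficients is [(4(n+1) + 9)/(4n + 9)] · 9/(3·5) → 3/5.
The series converges when 3/5 · |t − 4| < 1, giving R = 5/3.

R = 5/3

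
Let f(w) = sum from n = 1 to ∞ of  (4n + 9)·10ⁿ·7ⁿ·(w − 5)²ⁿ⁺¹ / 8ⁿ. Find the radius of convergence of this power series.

The ratio of consecutive coefficients is [(4(n+1) + 9)/(4n + 9)] · 10·7/8 → 35/4.
Successive powers of (w − 5) differ by 2, so the series converges when |w − 5|² · 35/4 < 1, i.e. |w − 5| < √(4/35). So R = 2√35/35.

R = 2√35/35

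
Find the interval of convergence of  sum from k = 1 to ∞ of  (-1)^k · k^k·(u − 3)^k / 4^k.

{3}

Root test: |a_k|^(1/k) = k/4 → ∞.
Since the k-th root of |a_k| is unbounded, the series converges only at u = 3; R = 0.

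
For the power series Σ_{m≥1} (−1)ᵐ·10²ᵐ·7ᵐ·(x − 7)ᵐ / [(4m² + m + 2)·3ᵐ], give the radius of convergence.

R = 3/700

Ratio test: |a_{m+1}/a_m| = [(4m² + m + 2)/(4(m+1)² + (m+1) + 2)] · 100·7/3 → 700/3 as m → ∞.
Convergence for |x − 7| · 700/3 < 1, i.e. |x − 7| < 3/700. So R = 3/700.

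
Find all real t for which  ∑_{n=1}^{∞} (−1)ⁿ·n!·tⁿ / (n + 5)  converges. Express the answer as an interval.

By the ratio test, |a_{n+1}/a_n| = (n+1) · (n + 5)/((n+1) + 5) → ∞.
The terms grow without bound for any t ≠ 0, so R = 0 (convergence only at t = 0).

{0}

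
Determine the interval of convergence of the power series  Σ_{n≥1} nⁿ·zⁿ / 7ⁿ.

By the Cauchy root test, |a_n|^(1/n) = n/7 → ∞.
Since the n-th root of |a_n| is unbounded, the series converges only at z = 0; R = 0.

{0}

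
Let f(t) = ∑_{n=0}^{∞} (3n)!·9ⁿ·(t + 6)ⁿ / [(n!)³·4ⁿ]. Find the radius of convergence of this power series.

R = 4/243

Apply the ratio test: |a_{n+1}| / |a_n| = (3n+1)·(3n+2)·(3n+3)/(n+1)³ · 9/4, which tends to 243/4 as n → ∞.
Thus R = 1/(243/4) = 4/243.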